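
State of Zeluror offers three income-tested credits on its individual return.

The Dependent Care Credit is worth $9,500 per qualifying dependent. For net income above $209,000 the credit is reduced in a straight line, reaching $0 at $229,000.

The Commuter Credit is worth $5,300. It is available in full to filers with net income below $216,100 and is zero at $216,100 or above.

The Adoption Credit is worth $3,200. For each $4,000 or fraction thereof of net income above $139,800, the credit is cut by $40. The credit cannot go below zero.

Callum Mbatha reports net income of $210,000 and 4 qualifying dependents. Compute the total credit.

$43,880

Dependent Care Credit: base = 4 × $9,500 = $38,000. $210,000 is $1,000 into a $20,000 phase-out range, leaving 19,000/20,000 of the credit: $38,000 × 19,000/20,000 = $36,100.
Commuter Credit: $210,000 is below the $216,100 cutoff, so the full $5,300 applies.
Adoption Credit: income exceeds $139,800 by $70,200, which is 18 full-or-partial $4,000 increments; reduction = 18 × $40 = $720, leaving $2,480.
Total: $36,100 + $5,300 + $2,480 = $43,880.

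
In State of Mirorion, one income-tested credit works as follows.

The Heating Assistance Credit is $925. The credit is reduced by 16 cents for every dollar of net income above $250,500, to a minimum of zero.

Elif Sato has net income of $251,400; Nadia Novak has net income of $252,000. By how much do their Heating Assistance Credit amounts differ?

$96

Elif ($251,400): Heating Assistance Credit: 16% of the $900 excess over $250,500 is $144; credit = $925 − $144 = $781.
Nadia ($252,000): Heating Assistance Credit: 16% of the $1,500 excess over $250,500 is $240; credit = $925 − $240 = $685.
Difference: |$781 − $685| = $96.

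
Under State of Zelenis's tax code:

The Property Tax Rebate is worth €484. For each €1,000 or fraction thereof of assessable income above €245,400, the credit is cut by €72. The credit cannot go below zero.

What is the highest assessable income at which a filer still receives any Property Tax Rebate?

€251,400

After 6 increments the reduction is 6 × €72 = €432, leaving €52; one more increment wipes it out. Increment 6 ends at excess 6 × €1,000 = €6,000, so the highest qualifying income is €245,400 + €6,000 = €251,400.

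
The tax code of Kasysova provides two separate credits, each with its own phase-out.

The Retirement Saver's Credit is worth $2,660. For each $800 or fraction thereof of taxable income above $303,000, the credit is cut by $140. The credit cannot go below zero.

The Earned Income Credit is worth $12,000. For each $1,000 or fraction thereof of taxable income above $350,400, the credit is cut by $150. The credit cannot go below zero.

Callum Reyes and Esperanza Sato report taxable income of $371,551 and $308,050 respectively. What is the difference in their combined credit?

$4,980

Callum ($371,551): Retirement Saver's Credit: income exceeds $303,000 by $68,551 → 86 increments × $140 = $12,040 ≥ base, so the credit is $0. Earned Income Credit: income exceeds $350,400 by $21,151, which is 22 full-or-partial $1,000 increments; reduction = 22 × $150 = $3,300, leaving $8,700. total $0 + $8,700 = $8,700
Esperanza ($308,050): Retirement Saver's Credit: income exceeds $303,000 by $5,050, which is 7 full-or-partial $800 increments; reduction = 7 × $140 = $980, leaving $1,680. Earned Income Credit: $308,050 is at or below the $350,400 threshold, so the full $12,000 applies. total $1,680 + $12,000 = $13,680
Difference: |$8,700 − $13,680| = $4,980.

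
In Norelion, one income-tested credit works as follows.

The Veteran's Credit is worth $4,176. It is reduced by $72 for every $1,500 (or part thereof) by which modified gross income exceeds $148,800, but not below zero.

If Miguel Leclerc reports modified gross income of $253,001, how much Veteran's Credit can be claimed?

$0

Veteran's Credit: income exceeds $148,800 by $104,201 → 70 increments × $72 = $5,040 ≥ base, so the credit is $0.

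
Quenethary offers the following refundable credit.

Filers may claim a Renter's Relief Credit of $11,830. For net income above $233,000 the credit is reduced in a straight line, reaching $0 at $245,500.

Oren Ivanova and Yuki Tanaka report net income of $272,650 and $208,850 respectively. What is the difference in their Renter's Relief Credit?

Oren ($272,650): Renter's Relief Credit: $272,650 is at or above $245,500, so the credit is $0.
Yuki ($208,850): Renter's Relief Credit: $208,850 is at or below the $233,000 threshold, so the full $11,830 applies.
Difference: |$0 − $11,830| = $11,830.

$11,830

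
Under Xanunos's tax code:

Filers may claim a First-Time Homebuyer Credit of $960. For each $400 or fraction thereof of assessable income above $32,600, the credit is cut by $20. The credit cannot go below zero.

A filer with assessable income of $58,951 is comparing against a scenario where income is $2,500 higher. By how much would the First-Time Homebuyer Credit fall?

$0

At $58,951 — income exceeds $32,600 by $26,351 → 66 increments × $20 = $1,320 ≥ base, so the credit is $0.
At $61,451 — income exceeds $32,600 by $28,851 → 73 increments × $20 = $1,460 ≥ base, so the credit is $0.
Lost: $0 − $0 = $0.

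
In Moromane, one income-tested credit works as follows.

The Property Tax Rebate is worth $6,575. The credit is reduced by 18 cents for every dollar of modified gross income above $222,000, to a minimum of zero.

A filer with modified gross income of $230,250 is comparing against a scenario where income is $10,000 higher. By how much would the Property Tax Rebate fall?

$1,800

At $230,250 — 18% of the $8,250 excess over $222,000 is $1,485; credit = $6,575 − $1,485 = $5,090.
At $240,250 — 18% of the $18,250 excess over $222,000 is $3,285; credit = $6,575 − $3,285 = $3,290.
Lost: $5,090 − $3,290 = $1,800.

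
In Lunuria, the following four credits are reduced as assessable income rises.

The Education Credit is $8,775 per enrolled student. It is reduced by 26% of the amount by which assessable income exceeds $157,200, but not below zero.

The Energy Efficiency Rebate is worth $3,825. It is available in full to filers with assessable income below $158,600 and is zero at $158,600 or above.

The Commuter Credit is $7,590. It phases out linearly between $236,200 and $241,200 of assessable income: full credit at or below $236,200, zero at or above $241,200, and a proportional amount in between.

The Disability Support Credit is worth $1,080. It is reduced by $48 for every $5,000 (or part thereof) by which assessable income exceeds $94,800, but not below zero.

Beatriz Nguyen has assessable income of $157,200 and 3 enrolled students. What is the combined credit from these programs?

$38,196

Education Credit: base = 3 × $8,775 = $26,325. $157,200 is at or below the $157,200 threshold, so the full $26,325 applies.
Energy Efficiency Rebate: $157,200 is below the $158,600 cutoff, so the full $3,825 applies.
Commuter Credit: $157,200 is at or below the $236,200 threshold, so the full $7,590 applies.
Disability Support Credit: income exceeds $94,800 by $62,400, which is 13 full-or-partial $5,000 increments; reduction = 13 × $48 = $624, leaving $456.
Total: $26,325 + $3,825 + $7,590 + $456 = $38,196.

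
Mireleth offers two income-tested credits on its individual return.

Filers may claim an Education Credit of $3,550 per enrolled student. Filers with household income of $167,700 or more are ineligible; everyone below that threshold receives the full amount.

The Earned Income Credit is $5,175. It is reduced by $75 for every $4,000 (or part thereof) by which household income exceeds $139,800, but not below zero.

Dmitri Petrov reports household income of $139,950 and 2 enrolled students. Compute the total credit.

$12,200

Education Credit: base = 2 × $3,550 = $7,100. $139,950 is below the $167,700 cutoff, so the full $7,100 applies.
Earned Income Credit: income exceeds $139,800 by $150, which is 1 full-or-partial $4,000 increment; reduction = 1 × $75 = $75, leaving $5,100.
Total: $7,100 + $5,100 = $12,200.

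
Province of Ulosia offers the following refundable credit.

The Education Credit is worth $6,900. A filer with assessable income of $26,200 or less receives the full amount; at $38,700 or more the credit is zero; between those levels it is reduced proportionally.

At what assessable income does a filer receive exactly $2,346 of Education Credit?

$34,450

$2,346 is 2,346/6,900 of the full $6,900, so 4,554/6,900 of the $12,500 range has been used: income = $26,200 + $12,500 × 4,554/6,900 = $34,450.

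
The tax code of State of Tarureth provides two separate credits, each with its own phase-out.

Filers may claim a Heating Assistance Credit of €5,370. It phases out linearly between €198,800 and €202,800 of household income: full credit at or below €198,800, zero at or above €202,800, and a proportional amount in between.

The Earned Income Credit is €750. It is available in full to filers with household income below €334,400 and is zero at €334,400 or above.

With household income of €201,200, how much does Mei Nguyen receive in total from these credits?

Heating Assistance Credit: €201,200 is €2,400 into a €4,000 phase-out range, leaving 1,600/4,000 of the credit: €5,370 × 1,600/4,000 = €2,148.
Earned Income Credit: €201,200 is below the €334,400 cutoff, so the full €750 applies.
Total: €2,148 + €750 = €2,898.

€2,898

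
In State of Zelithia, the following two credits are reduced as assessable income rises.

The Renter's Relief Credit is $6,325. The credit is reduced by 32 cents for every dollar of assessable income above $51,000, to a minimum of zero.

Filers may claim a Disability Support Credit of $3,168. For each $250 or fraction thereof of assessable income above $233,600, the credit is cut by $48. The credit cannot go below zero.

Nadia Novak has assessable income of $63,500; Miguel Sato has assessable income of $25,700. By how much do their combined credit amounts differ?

Nadia ($63,500): Renter's Relief Credit: 32% of the $12,500 excess over $51,000 is $4,000; credit = $6,325 − $4,000 = $2,325. Disability Support Credit: $63,500 is at or below the $233,600 threshold, so the full $3,168 applies. total $2,325 + $3,168 = $5,493
Miguel ($25,700): Renter's Relief Credit: $25,700 is at or below the $51,000 threshold, so the full $6,325 applies. Disability Support Credit: $25,700 is at or below the $233,600 threshold, so the full $3,168 applies. total $6,325 + $3,168 = $9,493
Difference: |$5,493 − $9,493| = $4,000.

$4,000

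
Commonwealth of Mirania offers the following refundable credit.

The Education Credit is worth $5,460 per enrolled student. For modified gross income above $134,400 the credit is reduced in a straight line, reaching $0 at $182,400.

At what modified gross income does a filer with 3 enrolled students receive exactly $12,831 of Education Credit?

Full credit = 3 × $5,460 = $16,380.
$12,831 is 12,831/16,380 of the full $16,380, so 3,549/16,380 of the $48,000 range has been used: income = $134,400 + $48,000 × 3,549/16,380 = $144,800.

$144,800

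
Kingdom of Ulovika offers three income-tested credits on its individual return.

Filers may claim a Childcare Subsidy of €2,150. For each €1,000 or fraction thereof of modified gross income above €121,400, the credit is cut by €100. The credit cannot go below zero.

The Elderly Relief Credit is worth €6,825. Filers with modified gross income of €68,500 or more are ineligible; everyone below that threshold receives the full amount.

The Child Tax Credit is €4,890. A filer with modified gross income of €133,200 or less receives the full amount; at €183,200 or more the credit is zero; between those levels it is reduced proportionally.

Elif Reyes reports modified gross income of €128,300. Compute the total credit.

Childcare Subsidy: income exceeds €121,400 by €6,900, which is 7 full-or-partial €1,000 increments; reduction = 7 × €100 = €700, leaving €1,450.
Elderly Relief Credit: €128,300 meets or exceeds the €68,500 cutoff, so the credit is €0.
Child Tax Credit: €128,300 is at or below the €133,200 threshold, so the full €4,890 applies.
Total: €1,450 + €0 + €4,890 = €6,340.

€6,340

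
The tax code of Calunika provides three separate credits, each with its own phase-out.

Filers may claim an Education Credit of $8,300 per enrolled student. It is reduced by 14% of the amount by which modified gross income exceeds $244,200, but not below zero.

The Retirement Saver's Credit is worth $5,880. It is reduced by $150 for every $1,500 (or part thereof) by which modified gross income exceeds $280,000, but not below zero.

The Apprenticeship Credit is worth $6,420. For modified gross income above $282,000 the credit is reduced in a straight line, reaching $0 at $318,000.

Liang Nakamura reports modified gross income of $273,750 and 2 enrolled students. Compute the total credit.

Education Credit: base = 2 × $8,300 = $16,600. 14% of the $29,550 excess over $244,200 is $4,137; credit = $16,600 − $4,137 = $12,463.
Retirement Saver's Credit: $273,750 is at or below the $280,000 threshold, so the full $5,880 applies.
Apprenticeship Credit: $273,750 is at or below the $282,000 threshold, so the full $6,420 applies.
Total: $12,463 + $5,880 + $6,420 = $24,763.

$24,763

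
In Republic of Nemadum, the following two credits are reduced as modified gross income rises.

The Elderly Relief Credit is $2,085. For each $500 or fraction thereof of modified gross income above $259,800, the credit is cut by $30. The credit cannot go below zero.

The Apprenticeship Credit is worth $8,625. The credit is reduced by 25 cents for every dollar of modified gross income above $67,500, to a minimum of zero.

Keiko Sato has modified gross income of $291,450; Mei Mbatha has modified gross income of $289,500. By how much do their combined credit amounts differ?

Keiko ($291,450): Elderly Relief Credit: income exceeds $259,800 by $31,650, which is 64 full-or-partial $500 increments; reduction = 64 × $30 = $1,920, leaving $165. Apprenticeship Credit: 25% of the $223,950 excess over $67,500 is $55,987.50 ≥ base, so the credit is $0. total $165 + $0 = $165
Mei ($289,500): Elderly Relief Credit: income exceeds $259,800 by $29,700, which is 60 full-or-partial $500 increments; reduction = 60 × $30 = $1,800, leaving $285. Apprenticeship Credit: 25% of the $222,000 excess over $67,500 is $55,500 ≥ base, so the credit is $0. total $285 + $0 = $285
Difference: |$165 − $285| = $120.

$120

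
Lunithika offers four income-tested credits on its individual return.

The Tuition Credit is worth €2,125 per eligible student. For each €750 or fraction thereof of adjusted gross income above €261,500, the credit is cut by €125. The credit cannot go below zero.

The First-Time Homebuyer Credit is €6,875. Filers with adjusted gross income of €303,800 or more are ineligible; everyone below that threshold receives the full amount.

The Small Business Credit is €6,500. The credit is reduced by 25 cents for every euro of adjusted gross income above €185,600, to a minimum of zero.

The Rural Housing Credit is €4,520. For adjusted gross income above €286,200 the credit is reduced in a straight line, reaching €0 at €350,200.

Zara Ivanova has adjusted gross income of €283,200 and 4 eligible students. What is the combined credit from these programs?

€16,270

Tuition Credit: base = 4 × €2,125 = €8,500. income exceeds €261,500 by €21,700, which is 29 full-or-partial €750 increments; reduction = 29 × €125 = €3,625, leaving €4,875.
First-Time Homebuyer Credit: €283,200 is below the €303,800 cutoff, so the full €6,875 applies.
Small Business Credit: 25% of the €97,600 excess over €185,600 is €24,400 ≥ base, so the credit is €0.
Rural Housing Credit: €283,200 is at or below the €286,200 threshold, so the full €4,520 applies.
Total: €4,875 + €6,875 + €0 + €4,520 = €16,270.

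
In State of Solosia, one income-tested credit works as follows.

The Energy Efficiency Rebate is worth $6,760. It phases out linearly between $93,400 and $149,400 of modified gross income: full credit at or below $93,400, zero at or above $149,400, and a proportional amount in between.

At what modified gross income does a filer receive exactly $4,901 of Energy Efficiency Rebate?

$108,800

$4,901 is 4,901/6,760 of the full $6,760, so 1,859/6,760 of the $56,000 range has been used: income = $93,400 + $56,000 × 1,859/6,760 = $108,800.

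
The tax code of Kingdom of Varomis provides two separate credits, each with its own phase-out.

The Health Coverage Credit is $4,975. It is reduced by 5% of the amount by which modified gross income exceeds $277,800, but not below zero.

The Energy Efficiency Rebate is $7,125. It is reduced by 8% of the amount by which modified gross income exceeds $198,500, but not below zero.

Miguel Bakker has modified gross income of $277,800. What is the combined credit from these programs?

$5,756

Health Coverage Credit: $277,800 is at or below the $277,800 threshold, so the full $4,975 applies.
Energy Efficiency Rebate: 8% of the $79,300 excess over $198,500 is $6,344; credit = $7,125 − $6,344 = $781.
Total: $4,975 + $781 = $5,756.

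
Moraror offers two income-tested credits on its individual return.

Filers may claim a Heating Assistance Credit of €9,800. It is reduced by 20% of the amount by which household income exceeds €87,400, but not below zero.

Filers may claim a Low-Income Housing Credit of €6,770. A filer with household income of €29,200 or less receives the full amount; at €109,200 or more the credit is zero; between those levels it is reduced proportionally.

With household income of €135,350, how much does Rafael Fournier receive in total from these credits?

Heating Assistance Credit: 20% of the €47,950 excess over €87,400 is €9,590; credit = €9,800 − €9,590 = €210.
Low-Income Housing Credit: €135,350 is at or above €109,200, so the credit is €0.
Total: €210 + €0 = €210.

€210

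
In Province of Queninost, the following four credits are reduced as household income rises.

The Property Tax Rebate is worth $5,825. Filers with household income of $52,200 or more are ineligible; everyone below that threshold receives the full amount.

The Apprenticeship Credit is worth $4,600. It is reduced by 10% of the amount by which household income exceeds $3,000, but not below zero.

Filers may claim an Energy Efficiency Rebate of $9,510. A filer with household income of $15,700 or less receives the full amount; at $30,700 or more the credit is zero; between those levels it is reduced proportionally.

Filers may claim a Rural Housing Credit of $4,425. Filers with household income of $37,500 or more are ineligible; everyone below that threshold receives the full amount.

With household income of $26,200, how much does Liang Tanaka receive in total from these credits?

$15,383

Property Tax Rebate: $26,200 is below the $52,200 cutoff, so the full $5,825 applies.
Apprenticeship Credit: 10% of the $23,200 excess over $3,000 is $2,320; credit = $4,600 − $2,320 = $2,280.
Energy Efficiency Rebate: $26,200 is $10,500 into a $15,000 phase-out range, leaving 4,500/15,000 of the credit: $9,510 × 4,500/15,000 = $2,853.
Rural Housing Credit: $26,200 is below the $37,500 cutoff, so the full $4,425 applies.
Total: $5,825 + $2,280 + $2,853 + $4,425 = $15,383.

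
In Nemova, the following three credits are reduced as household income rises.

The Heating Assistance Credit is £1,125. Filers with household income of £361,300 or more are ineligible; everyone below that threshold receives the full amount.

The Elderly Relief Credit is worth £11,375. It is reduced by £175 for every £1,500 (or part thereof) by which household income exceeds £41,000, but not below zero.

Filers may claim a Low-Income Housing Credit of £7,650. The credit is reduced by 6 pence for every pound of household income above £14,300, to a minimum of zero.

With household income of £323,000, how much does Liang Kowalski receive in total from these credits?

Heating Assistance Credit: £323,000 is below the £361,300 cutoff, so the full £1,125 applies.
Elderly Relief Credit: income exceeds £41,000 by £282,000 → 188 increments × £175 = £32,900 ≥ base, so the credit is £0.
Low-Income Housing Credit: 6% of the £308,700 excess over £14,300 is £18,522 ≥ base, so the credit is £0.
Total: £1,125 + £0 + £0 = £1,125.

£1,125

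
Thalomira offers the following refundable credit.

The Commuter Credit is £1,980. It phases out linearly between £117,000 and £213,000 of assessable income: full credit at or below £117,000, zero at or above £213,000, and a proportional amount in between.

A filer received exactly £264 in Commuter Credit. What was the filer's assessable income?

£200,200

£264 is 264/1,980 of the full £1,980, so 1,716/1,980 of the £96,000 range has been used: income = £117,000 + £96,000 × 1,716/1,980 = £200,200.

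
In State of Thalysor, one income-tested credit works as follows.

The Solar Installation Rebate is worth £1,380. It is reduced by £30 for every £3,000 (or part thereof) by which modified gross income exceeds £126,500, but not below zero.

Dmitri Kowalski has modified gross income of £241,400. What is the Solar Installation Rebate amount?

£210

Solar Installation Rebate: income exceeds £126,500 by £114,900, which is 39 full-or-partial £3,000 increments; reduction = 39 × £30 = £1,170, leaving £210.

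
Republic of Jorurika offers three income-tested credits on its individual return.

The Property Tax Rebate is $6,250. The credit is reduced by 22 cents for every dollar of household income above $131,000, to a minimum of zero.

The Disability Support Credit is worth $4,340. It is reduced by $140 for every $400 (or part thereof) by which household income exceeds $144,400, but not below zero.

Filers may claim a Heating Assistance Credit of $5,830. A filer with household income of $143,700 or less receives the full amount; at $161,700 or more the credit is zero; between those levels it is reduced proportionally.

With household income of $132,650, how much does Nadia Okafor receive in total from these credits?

Property Tax Rebate: 22% of the $1,650 excess over $131,000 is $363; credit = $6,250 − $363 = $5,887.
Disability Support Credit: $132,650 is at or below the $144,400 threshold, so the full $4,340 applies.
Heating Assistance Credit: $132,650 is at or below the $143,700 threshold, so the full $5,830 applies.
Total: $5,887 + $4,340 + $5,830 = $16,057.

$16,057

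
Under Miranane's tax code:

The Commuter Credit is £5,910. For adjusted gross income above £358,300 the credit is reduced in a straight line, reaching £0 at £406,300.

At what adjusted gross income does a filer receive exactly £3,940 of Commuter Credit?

£3,940 is 3,940/5,910 of the full £5,910, so 1,970/5,910 of the £48,000 range has been used: income = £358,300 + £48,000 × 1,970/5,910 = £374,300.

£374,300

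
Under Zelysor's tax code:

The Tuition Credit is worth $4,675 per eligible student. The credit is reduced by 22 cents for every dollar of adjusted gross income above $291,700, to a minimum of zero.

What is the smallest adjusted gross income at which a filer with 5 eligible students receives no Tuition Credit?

$397,950

Full credit = 5 × $4,675 = $23,375.
The credit falls by 22% of each dollar above $291,700, so it reaches zero when the excess is $23,375 / 22% = $106,250: income = $291,700 + $106,250 = $397,950.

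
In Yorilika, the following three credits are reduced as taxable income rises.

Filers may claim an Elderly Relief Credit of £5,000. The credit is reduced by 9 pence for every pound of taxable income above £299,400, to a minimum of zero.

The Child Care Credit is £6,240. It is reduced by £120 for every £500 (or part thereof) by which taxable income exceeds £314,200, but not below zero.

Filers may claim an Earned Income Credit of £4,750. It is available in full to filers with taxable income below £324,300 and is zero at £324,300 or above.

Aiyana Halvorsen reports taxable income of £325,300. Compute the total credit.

£6,149

Elderly Relief Credit: 9% of the £25,900 excess over £299,400 is £2,331; credit = £5,000 − £2,331 = £2,669.
Child Care Credit: income exceeds £314,200 by £11,100, which is 23 full-or-partial £500 increments; reduction = 23 × £120 = £2,760, leaving £3,480.
Earned Income Credit: £325,300 meets or exceeds the £324,300 cutoff, so the credit is £0.
Total: £2,669 + £3,480 + £0 = £6,149.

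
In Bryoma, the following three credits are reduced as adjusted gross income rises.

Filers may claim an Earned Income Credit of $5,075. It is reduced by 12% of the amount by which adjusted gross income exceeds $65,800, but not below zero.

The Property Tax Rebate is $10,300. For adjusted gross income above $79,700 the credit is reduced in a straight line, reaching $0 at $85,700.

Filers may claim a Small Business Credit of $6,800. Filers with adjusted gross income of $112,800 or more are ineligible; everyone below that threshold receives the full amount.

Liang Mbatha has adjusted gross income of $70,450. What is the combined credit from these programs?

$21,617

Earned Income Credit: 12% of the $4,650 excess over $65,800 is $558; credit = $5,075 − $558 = $4,517.
Property Tax Rebate: $70,450 is at or below the $79,700 threshold, so the full $10,300 applies.
Small Business Credit: $70,450 is below the $112,800 cutoff, so the full $6,800 applies.
Total: $4,517 + $10,300 + $6,800 = $21,617.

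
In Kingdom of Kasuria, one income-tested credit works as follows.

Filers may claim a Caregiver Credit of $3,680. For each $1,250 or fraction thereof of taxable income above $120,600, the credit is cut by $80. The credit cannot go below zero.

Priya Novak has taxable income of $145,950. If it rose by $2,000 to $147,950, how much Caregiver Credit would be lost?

$80

At $145,950 — income exceeds $120,600 by $25,350, which is 21 full-or-partial $1,250 increments; reduction = 21 × $80 = $1,680, leaving $2,000.
At $147,950 — income exceeds $120,600 by $27,350, which is 22 full-or-partial $1,250 increments; reduction = 22 × $80 = $1,760, leaving $1,920.
Lost: $2,000 − $1,920 = $80.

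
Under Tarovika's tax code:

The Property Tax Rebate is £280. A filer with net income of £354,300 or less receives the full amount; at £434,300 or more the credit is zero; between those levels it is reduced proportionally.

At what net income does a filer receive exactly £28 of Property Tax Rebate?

£426,300

£28 is 28/280 of the full £280, so 252/280 of the £80,000 range has been used: income = £354,300 + £80,000 × 252/280 = £426,300.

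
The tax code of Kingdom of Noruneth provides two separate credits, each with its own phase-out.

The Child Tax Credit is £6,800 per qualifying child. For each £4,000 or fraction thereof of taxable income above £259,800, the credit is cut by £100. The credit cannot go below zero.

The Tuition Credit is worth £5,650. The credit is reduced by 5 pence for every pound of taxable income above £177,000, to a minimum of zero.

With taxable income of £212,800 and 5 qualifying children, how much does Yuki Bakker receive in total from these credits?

Child Tax Credit: base = 5 × £6,800 = £34,000. £212,800 is at or below the £259,800 threshold, so the full £34,000 applies.
Tuition Credit: 5% of the £35,800 excess over £177,000 is £1,790; credit = £5,650 − £1,790 = £3,860.
Total: £34,000 + £3,860 = £37,860.

£37,860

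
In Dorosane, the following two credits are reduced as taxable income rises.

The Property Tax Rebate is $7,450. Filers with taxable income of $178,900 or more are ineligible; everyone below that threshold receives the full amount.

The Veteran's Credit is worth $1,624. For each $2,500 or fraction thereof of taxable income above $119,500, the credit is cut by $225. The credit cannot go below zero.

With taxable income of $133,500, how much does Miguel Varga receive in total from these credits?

$7,724

Property Tax Rebate: $133,500 is below the $178,900 cutoff, so the full $7,450 applies.
Veteran's Credit: income exceeds $119,500 by $14,000, which is 6 full-or-partial $2,500 increments; reduction = 6 × $225 = $1,350, leaving $274.
Total: $7,450 + $274 = $7,724.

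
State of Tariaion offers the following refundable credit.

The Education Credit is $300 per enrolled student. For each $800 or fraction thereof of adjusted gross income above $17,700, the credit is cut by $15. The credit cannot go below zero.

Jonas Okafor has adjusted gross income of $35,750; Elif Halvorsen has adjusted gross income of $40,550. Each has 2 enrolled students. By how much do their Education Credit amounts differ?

$90

Jonas ($35,750): Education Credit: base = 2 × $300 = $600. income exceeds $17,700 by $18,050, which is 23 full-or-partial $800 increments; reduction = 23 × $15 = $345, leaving $255.
Elif ($40,550): Education Credit: base = 2 × $300 = $600. income exceeds $17,700 by $22,850, which is 29 full-or-partial $800 increments; reduction = 29 × $15 = $435, leaving $165.
Difference: |$255 − $165| = $90.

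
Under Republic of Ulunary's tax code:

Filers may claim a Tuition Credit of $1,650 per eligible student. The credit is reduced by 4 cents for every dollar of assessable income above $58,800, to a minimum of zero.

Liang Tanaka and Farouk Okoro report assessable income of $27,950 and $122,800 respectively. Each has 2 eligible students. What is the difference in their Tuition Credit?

$2,560

Liang ($27,950): Tuition Credit: base = 2 × $1,650 = $3,300. $27,950 is at or below the $58,800 threshold, so the full $3,300 applies.
Farouk ($122,800): Tuition Credit: base = 2 × $1,650 = $3,300. 4% of the $64,000 excess over $58,800 is $2,560; credit = $3,300 − $2,560 = $740.
Difference: |$3,300 − $740| = $2,560.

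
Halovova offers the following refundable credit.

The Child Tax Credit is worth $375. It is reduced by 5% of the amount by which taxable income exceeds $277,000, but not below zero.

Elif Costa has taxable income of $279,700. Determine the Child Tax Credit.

Child Tax Credit: 5% of the $2,700 excess over $277,000 is $135; credit = $375 − $135 = $240.

$240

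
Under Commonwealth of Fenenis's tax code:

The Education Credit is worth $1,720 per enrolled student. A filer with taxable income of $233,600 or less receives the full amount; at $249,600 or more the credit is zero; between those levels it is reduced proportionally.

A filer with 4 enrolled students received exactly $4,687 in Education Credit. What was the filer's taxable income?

Full credit = 4 × $1,720 = $6,880.
$4,687 is 4,687/6,880 of the full $6,880, so 2,193/6,880 of the $16,000 range has been used: income = $233,600 + $16,000 × 2,193/6,880 = $238,700.

$238,700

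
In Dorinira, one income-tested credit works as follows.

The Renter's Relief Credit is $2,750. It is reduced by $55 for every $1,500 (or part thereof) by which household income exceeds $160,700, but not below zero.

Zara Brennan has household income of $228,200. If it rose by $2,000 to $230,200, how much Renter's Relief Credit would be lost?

At $228,200 — income exceeds $160,700 by $67,500, which is 45 full-or-partial $1,500 increments; reduction = 45 × $55 = $2,475, leaving $275.
At $230,200 — income exceeds $160,700 by $69,500, which is 47 full-or-partial $1,500 increments; reduction = 47 × $55 = $2,585, leaving $165.
Lost: $275 − $165 = $110.

$110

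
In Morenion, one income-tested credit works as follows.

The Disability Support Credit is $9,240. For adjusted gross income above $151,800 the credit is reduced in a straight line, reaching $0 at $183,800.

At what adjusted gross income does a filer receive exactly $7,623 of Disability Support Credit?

$7,623 is 7,623/9,240 of the full $9,240, so 1,617/9,240 of the $32,000 range has been used: income = $151,800 + $32,000 × 1,617/9,240 = $157,400.

$157,400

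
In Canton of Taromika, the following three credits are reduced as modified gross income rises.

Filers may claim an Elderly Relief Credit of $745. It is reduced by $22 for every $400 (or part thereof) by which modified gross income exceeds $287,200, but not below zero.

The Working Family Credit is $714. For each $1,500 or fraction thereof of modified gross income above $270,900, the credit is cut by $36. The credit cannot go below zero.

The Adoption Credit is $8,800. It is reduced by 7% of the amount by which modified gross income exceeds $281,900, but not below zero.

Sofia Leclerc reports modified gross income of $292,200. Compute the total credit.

$8,712

Elderly Relief Credit: income exceeds $287,200 by $5,000, which is 13 full-or-partial $400 increments; reduction = 13 × $22 = $286, leaving $459.
Working Family Credit: income exceeds $270,900 by $21,300, which is 15 full-or-partial $1,500 increments; reduction = 15 × $36 = $540, leaving $174.
Adoption Credit: 7% of the $10,300 excess over $281,900 is $721; credit = $8,800 − $721 = $8,079.
Total: $459 + $174 + $8,079 = $8,712.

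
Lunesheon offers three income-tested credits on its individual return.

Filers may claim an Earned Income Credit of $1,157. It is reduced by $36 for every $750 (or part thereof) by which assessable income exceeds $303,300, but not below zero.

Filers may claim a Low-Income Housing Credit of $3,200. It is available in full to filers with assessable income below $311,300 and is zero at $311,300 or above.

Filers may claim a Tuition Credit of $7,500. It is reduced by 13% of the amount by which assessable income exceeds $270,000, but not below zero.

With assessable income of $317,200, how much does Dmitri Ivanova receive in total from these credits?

$1,837

Earned Income Credit: income exceeds $303,300 by $13,900, which is 19 full-or-partial $750 increments; reduction = 19 × $36 = $684, leaving $473.
Low-Income Housing Credit: $317,200 meets or exceeds the $311,300 cutoff, so the credit is $0.
Tuition Credit: 13% of the $47,200 excess over $270,000 is $6,136; credit = $7,500 − $6,136 = $1,364.
Total: $473 + $0 + $1,364 = $1,837.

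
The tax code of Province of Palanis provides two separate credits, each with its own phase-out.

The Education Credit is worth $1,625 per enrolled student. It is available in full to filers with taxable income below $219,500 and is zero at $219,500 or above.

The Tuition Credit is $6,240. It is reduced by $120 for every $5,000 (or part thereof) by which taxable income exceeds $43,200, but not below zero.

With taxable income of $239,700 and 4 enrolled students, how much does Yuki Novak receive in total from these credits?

Education Credit: base = 4 × $1,625 = $6,500. $239,700 meets or exceeds the $219,500 cutoff, so the credit is $0.
Tuition Credit: income exceeds $43,200 by $196,500, which is 40 full-or-partial $5,000 increments; reduction = 40 × $120 = $4,800, leaving $1,440.
Total: $0 + $1,440 = $1,440.

$1,440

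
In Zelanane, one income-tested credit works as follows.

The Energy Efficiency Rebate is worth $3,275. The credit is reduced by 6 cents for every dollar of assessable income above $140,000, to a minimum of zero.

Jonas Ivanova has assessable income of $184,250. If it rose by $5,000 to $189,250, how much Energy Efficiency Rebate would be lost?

$300

At $184,250 — 6% of the $44,250 excess over $140,000 is $2,655; credit = $3,275 − $2,655 = $620.
At $189,250 — 6% of the $49,250 excess over $140,000 is $2,955; credit = $3,275 − $2,955 = $320.
Lost: $620 − $320 = $300.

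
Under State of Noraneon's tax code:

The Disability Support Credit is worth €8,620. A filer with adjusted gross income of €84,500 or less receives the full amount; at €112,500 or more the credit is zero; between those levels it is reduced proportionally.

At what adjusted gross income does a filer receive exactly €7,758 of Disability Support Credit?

€87,300

€7,758 is 7,758/8,620 of the full €8,620, so 862/8,620 of the €28,000 range has been used: income = €84,500 + €28,000 × 862/8,620 = €87,300.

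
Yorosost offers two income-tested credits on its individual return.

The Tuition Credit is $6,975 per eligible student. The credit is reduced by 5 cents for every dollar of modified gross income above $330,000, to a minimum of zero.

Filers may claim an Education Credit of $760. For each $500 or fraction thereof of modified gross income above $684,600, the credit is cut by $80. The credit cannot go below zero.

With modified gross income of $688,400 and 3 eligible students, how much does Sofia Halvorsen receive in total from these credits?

$3,125

Tuition Credit: base = 3 × $6,975 = $20,925. 5% of the $358,400 excess over $330,000 is $17,920; credit = $20,925 − $17,920 = $3,005.
Education Credit: income exceeds $684,600 by $3,800, which is 8 full-or-partial $500 increments; reduction = 8 × $80 = $640, leaving $120.
Total: $3,005 + $120 = $3,125.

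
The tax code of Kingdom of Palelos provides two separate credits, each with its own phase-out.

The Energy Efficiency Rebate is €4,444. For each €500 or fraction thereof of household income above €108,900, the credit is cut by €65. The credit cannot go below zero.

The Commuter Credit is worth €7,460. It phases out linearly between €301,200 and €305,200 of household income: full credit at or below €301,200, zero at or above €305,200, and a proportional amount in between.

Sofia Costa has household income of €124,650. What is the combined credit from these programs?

Energy Efficiency Rebate: income exceeds €108,900 by €15,750, which is 32 full-or-partial €500 increments; reduction = 32 × €65 = €2,080, leaving €2,364.
Commuter Credit: €124,650 is at or below the €301,200 threshold, so the full €7,460 applies.
Total: €2,364 + €7,460 = €9,824.

€9,824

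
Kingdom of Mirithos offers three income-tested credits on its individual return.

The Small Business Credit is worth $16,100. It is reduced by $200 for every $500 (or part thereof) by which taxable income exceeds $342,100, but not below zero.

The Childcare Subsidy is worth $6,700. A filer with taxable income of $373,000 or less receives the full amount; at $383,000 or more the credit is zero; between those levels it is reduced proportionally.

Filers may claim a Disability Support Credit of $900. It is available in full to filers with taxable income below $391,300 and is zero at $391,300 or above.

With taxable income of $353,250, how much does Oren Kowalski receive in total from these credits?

$19,100

Small Business Credit: income exceeds $342,100 by $11,150, which is 23 full-or-partial $500 increments; reduction = 23 × $200 = $4,600, leaving $11,500.
Childcare Subsidy: $353,250 is at or below the $373,000 threshold, so the full $6,700 applies.
Disability Support Credit: $353,250 is below the $391,300 cutoff, so the full $900 applies.
Total: $11,500 + $6,700 + $900 = $19,100.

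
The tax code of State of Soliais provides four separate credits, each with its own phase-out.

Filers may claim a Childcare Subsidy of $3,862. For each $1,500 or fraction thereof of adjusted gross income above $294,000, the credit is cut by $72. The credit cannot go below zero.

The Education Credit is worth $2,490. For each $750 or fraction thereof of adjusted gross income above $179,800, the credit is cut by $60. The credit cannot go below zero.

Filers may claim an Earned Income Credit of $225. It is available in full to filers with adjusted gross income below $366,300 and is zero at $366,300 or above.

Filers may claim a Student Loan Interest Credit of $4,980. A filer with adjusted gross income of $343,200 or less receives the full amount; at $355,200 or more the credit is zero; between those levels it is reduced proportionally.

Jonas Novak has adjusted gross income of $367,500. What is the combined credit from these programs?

Childcare Subsidy: income exceeds $294,000 by $73,500, which is 49 full-or-partial $1,500 increments; reduction = 49 × $72 = $3,528, leaving $334.
Education Credit: income exceeds $179,800 by $187,700 → 251 increments × $60 = $15,060 ≥ base, so the credit is $0.
Earned Income Credit: $367,500 meets or exceeds the $366,300 cutoff, so the credit is $0.
Student Loan Interest Credit: $367,500 is at or above $355,200, so the credit is $0.
Total: $334 + $0 + $0 + $0 = $334.

$334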